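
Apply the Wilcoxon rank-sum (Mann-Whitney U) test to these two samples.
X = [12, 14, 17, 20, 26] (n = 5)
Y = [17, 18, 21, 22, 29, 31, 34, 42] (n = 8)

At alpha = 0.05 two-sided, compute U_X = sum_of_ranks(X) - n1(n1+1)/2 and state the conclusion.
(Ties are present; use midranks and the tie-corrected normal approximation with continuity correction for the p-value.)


Step 1: Combine and sort all 13 observations; assign midranks.
sorted (value, group): (12,X), (14,X), (17,X), (17,Y), (18,Y), (20,X), (21,Y), (22,Y), (26,X), (29,Y), (31,Y), (34,Y), (42,Y)
ranks: 12->1, 14->2, 17->3.5, 17->3.5, 18->5, 20->6, 21->7, 22->8, 26->9, 29->10, 31->11, 34->12, 42->13
Step 2: Rank sum for X: R1 = 1 + 2 + 3.5 + 6 + 9 = 21.5.
Step 3: U_X = R1 - n1(n1+1)/2 = 21.5 - 5*6/2 = 21.5 - 15 = 6.5.
       U_Y = n1*n2 - U_X = 40 - 6.5 = 33.5.
Step 4: Ties are present, so use the tie-corrected normal approximation (with continuity correction) for the p-value.
Step 5: p-value = 0.056699; compare to alpha = 0.05. fail to reject H0.

U_X = 6.5, p = 0.056699, fail to reject H0 at alpha = 0.05.


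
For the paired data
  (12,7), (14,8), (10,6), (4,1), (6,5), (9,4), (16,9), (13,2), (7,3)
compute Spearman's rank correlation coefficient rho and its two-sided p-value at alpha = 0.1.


Step 1: Rank x and y separately (midranks; no ties here).
rank(x): 12->6, 14->8, 10->5, 4->1, 6->2, 9->4, 16->9, 13->7, 7->3
rank(y): 7->7, 8->8, 6->6, 1->1, 5->5, 4->4, 9->9, 2->2, 3->3
Step 2: d_i = R_x(i) - R_y(i); compute d_i^2.
  (6-7)^2=1, (8-8)^2=0, (5-6)^2=1, (1-1)^2=0, (2-5)^2=9, (4-4)^2=0, (9-9)^2=0, (7-2)^2=25, (3-3)^2=0
sum(d^2) = 36.
Step 3: rho = 1 - 6*36 / (9*(9^2 - 1)) = 1 - 216/720 = 0.700000.
Step 4: Under H0, t = rho * sqrt((n-2)/(1-rho^2)) = 2.5934 ~ t(7).
Step 5: Two-sided p-value from the t-distribution with 7 df = 0.035770.
Step 6: alpha = 0.1. reject H0.

rho = 0.7000, p = 0.035770, reject H0 at alpha = 0.1.


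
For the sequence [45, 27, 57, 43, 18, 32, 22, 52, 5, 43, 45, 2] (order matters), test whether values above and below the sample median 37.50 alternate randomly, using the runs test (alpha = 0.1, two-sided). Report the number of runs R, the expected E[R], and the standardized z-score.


Step 1: Compute median = 37.50; label A = above, B = below.
Labels in order: ABAABBBABAAB  (n_A = 6, n_B = 6)
Step 2: Count runs R = 8.
Step 3: Under H0 (random ordering), E[R] = 2*n_A*n_B/(n_A+n_B) + 1 = 2*6*6/12 + 1 = 7.0000.
        Var[R] = 2*n_A*n_B*(2*n_A*n_B - n_A - n_B) / ((n_A+n_B)^2 * (n_A+n_B-1)) = 4320/1584 = 2.7273.
        SD[R] = 1.6514.
Step 4: Continuity-corrected z = (R - 0.5 - E[R]) / SD[R] = (8 - 0.5 - 7.0000) / 1.6514 = 0.3028.
Step 5: Two-sided p-value via normal approximation = 2*(1 - Phi(|z|)) = 0.762069.
Step 6: alpha = 0.1. fail to reject H0.

R = 8, z = 0.3028, p = 0.762069, fail to reject H0.


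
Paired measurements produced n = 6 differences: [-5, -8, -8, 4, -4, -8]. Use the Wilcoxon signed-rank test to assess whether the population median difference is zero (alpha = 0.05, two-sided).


Step 1: Drop any zero differences (none here) and take |d_i|.
|d| = [5, 8, 8, 4, 4, 8]
Step 2: Midrank |d_i| (ties get averaged ranks).
ranks: |5|->3, |8|->5, |8|->5, |4|->1.5, |4|->1.5, |8|->5
Step 3: Attach original signs; sum ranks with positive sign and with negative sign.
W+ = 1.5 = 1.5
W- = 3 + 5 + 5 + 1.5 + 5 = 19.5
(Check: W+ + W- = 21 should equal n(n+1)/2 = 21.)
Step 4: Test statistic W = min(W+, W-) = 1.5.
Step 5: Ties in |d|, so use the tie-corrected normal approximation.
        E[W] = n(n+1)/4 = 6*7/4 = 10.5.
        Tie groups: |d|=4 (t=2), |d|=8 (t=3); sum(t^3 - t) = 30.
        Var[W] = n(n+1)(2n+1)/24 - sum(t^3-t)/48 = 546/24 - 30/48 = 22.125.
        z = (W - E[W]) / sqrt(Var[W]) = (1.5 - 10.5) / 4.7037 = -1.9134.
        Two-sided p = 2*Phi(z) = 0.055700.
Step 6: alpha = 0.05. fail to reject H0.

W+ = 1.5, W- = 19.5, W = min = 1.5, p = 0.055700, fail to reject H0.


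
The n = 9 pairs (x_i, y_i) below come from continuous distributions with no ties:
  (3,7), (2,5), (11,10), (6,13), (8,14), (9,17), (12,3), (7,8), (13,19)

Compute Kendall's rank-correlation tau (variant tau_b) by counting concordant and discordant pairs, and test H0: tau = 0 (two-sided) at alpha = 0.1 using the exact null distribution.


Step 1: Enumerate the 36 unordered pairs (i,j) with i<j and classify each by sign(x_j-x_i) * sign(y_j-y_i).
  (1,2):dx=-1,dy=-2->C; (1,3):dx=+8,dy=+3->C; (1,4):dx=+3,dy=+6->C; (1,5):dx=+5,dy=+7->C
  (1,6):dx=+6,dy=+10->C; (1,7):dx=+9,dy=-4->D; (1,8):dx=+4,dy=+1->C; (1,9):dx=+10,dy=+12->C
  (2,3):dx=+9,dy=+5->C; (2,4):dx=+4,dy=+8->C; (2,5):dx=+6,dy=+9->C; (2,6):dx=+7,dy=+12->C
  (2,7):dx=+10,dy=-2->D; (2,8):dx=+5,dy=+3->C; (2,9):dx=+11,dy=+14->C; (3,4):dx=-5,dy=+3->D
  (3,5):dx=-3,dy=+4->D; (3,6):dx=-2,dy=+7->D; (3,7):dx=+1,dy=-7->D; (3,8):dx=-4,dy=-2->C
  (3,9):dx=+2,dy=+9->C; (4,5):dx=+2,dy=+1->C; (4,6):dx=+3,dy=+4->C; (4,7):dx=+6,dy=-10->D
  (4,8):dx=+1,dy=-5->D; (4,9):dx=+7,dy=+6->C; (5,6):dx=+1,dy=+3->C; (5,7):dx=+4,dy=-11->D
  (5,8):dx=-1,dy=-6->C; (5,9):dx=+5,dy=+5->C; (6,7):dx=+3,dy=-14->D; (6,8):dx=-2,dy=-9->C
  (6,9):dx=+4,dy=+2->C; (7,8):dx=-5,dy=+5->D; (7,9):dx=+1,dy=+16->C; (8,9):dx=+6,dy=+11->C
Step 2: C = 25, D = 11, total pairs = 36.
Step 3: tau = (C - D)/(n(n-1)/2) = (25 - 11)/36 = 0.388889.
Step 4: Exact two-sided p-value (enumerate n! = 362880 permutations of y under H0): p = 0.180181.
Step 5: alpha = 0.1. fail to reject H0.

tau_b = 0.3889 (C=25, D=11), p = 0.180181, fail to reject H0.


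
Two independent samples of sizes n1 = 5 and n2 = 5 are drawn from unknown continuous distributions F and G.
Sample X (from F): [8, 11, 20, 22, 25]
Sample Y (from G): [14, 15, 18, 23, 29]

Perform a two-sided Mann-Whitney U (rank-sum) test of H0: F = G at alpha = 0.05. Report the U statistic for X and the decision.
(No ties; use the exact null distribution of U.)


Step 1: Combine and sort all 10 observations; assign midranks.
sorted (value, group): (8,X), (11,X), (14,Y), (15,Y), (18,Y), (20,X), (22,X), (23,Y), (25,X), (29,Y)
ranks: 8->1, 11->2, 14->3, 15->4, 18->5, 20->6, 22->7, 23->8, 25->9, 29->10
Step 2: Rank sum for X: R1 = 1 + 2 + 6 + 7 + 9 = 25.
Step 3: U_X = R1 - n1(n1+1)/2 = 25 - 5*6/2 = 25 - 15 = 10.
       U_Y = n1*n2 - U_X = 25 - 10 = 15.
Step 4: No ties, so the exact null distribution of U (based on enumerating the C(10,5) = 252 equally likely rank assignments) gives the two-sided p-value.
Step 5: p-value = 0.690476; compare to alpha = 0.05. fail to reject H0.

U_X = 10, p = 0.690476, fail to reject H0 at alpha = 0.05.


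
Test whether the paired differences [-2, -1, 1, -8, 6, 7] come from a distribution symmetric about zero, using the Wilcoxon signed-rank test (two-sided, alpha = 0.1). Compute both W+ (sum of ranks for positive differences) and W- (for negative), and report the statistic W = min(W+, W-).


Step 1: Drop any zero differences (none here) and take |d_i|.
|d| = [2, 1, 1, 8, 6, 7]
Step 2: Midrank |d_i| (ties get averaged ranks).
ranks: |2|->3, |1|->1.5, |1|->1.5, |8|->6, |6|->4, |7|->5
Step 3: Attach original signs; sum ranks with positive sign and with negative sign.
W+ = 1.5 + 4 + 5 = 10.5
W- = 3 + 1.5 + 6 = 10.5
(Check: W+ + W- = 21 should equal n(n+1)/2 = 21.)
Step 4: Test statistic W = min(W+, W-) = 10.5.
Step 5: Ties in |d|, so use the tie-corrected normal approximation.
        E[W] = n(n+1)/4 = 6*7/4 = 10.5.
        Tie groups: |d|=1 (t=2); sum(t^3 - t) = 6.
        Var[W] = n(n+1)(2n+1)/24 - sum(t^3-t)/48 = 546/24 - 6/48 = 22.625.
        z = (W - E[W]) / sqrt(Var[W]) = (10.5 - 10.5) / 4.7566 = 0.0000.
        Two-sided p = 2*Phi(z) = 1.000000.
Step 6: alpha = 0.1. fail to reject H0.

W+ = 10.5, W- = 10.5, W = min = 10.5, p = 1.000000, fail to reject H0.


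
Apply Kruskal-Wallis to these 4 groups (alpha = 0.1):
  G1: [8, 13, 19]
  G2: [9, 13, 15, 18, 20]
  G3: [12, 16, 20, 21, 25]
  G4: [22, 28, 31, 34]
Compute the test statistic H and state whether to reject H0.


Step 1: Combine all N = 17 observations and assign midranks.
sorted (value, group, rank): (8,G1,1), (9,G2,2), (12,G3,3), (13,G1,4.5), (13,G2,4.5), (15,G2,6), (16,G3,7), (18,G2,8), (19,G1,9), (20,G2,10.5), (20,G3,10.5), (21,G3,12), (22,G4,13), (25,G3,14), (28,G4,15), (31,G4,16), (34,G4,17)
Step 2: Sum ranks within each group.
R_1 = 14.5 (n_1 = 3)
R_2 = 31 (n_2 = 5)
R_3 = 46.5 (n_3 = 5)
R_4 = 61 (n_4 = 4)
Step 3: H = 12/(N(N+1)) * sum(R_i^2/n_i) - 3(N+1)
     = 12/(17*18) * (14.5^2/3 + 31^2/5 + 46.5^2/5 + 61^2/4) - 3*18
     = 0.039216 * 1624.98 - 54
     = 9.724837.
Step 4: Ties present; correction factor C = 1 - 12/(17^3 - 17) = 0.997549. Corrected H = 9.724837 / 0.997549 = 9.748731.
Step 5: Under H0, H ~ chi^2(3); p-value = 0.020827.
Step 6: alpha = 0.1. reject H0.

H = 9.7487, df = 3, p = 0.020827, reject H0.


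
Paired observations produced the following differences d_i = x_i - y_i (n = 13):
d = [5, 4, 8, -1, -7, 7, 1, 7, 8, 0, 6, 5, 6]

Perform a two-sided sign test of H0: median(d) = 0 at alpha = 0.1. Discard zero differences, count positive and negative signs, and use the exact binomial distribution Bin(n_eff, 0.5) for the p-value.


Step 1: Discard zero differences. Original n = 13; n_eff = number of nonzero differences = 12.
Nonzero differences (with sign): +5, +4, +8, -1, -7, +7, +1, +7, +8, +6, +5, +6
Step 2: Count signs: positive = 10, negative = 2.
Step 3: Under H0: P(positive) = 0.5, so the number of positives S ~ Bin(12, 0.5).
Step 4: Two-sided exact p-value = sum of Bin(12,0.5) probabilities at or below the observed probability = 0.038574.
Step 5: alpha = 0.1. reject H0.

n_eff = 12, pos = 10, neg = 2, p = 0.038574, reject H0.


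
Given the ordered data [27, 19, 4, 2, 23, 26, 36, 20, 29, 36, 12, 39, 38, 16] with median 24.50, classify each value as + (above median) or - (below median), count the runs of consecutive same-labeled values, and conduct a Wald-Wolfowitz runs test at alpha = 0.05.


Step 1: Compute median = 24.50; label A = above, B = below.
Labels in order: ABBBBAABAABAAB  (n_A = 7, n_B = 7)
Step 2: Count runs R = 8.
Step 3: Under H0 (random ordering), E[R] = 2*n_A*n_B/(n_A+n_B) + 1 = 2*7*7/14 + 1 = 8.0000.
        Var[R] = 2*n_A*n_B*(2*n_A*n_B - n_A - n_B) / ((n_A+n_B)^2 * (n_A+n_B-1)) = 8232/2548 = 3.2308.
        SD[R] = 1.7974.
Step 4: R = E[R], so z = 0 with no continuity correction.
Step 5: Two-sided p-value via normal approximation = 2*(1 - Phi(|z|)) = 1.000000.
Step 6: alpha = 0.05. fail to reject H0.

R = 8, z = 0.0000, p = 1.000000, fail to reject H0.


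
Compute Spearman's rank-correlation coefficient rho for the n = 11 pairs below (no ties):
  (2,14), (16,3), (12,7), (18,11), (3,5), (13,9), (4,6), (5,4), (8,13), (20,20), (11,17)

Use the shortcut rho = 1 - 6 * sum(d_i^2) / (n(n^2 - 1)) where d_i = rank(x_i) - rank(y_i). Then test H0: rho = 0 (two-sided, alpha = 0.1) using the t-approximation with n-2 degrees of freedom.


Step 1: Rank x and y separately (midranks; no ties here).
rank(x): 2->1, 16->9, 12->7, 18->10, 3->2, 13->8, 4->3, 5->4, 8->5, 20->11, 11->6
rank(y): 14->9, 3->1, 7->5, 11->7, 5->3, 9->6, 6->4, 4->2, 13->8, 20->11, 17->10
Step 2: d_i = R_x(i) - R_y(i); compute d_i^2.
  (1-9)^2=64, (9-1)^2=64, (7-5)^2=4, (10-7)^2=9, (2-3)^2=1, (8-6)^2=4, (3-4)^2=1, (4-2)^2=4, (5-8)^2=9, (11-11)^2=0, (6-10)^2=16
sum(d^2) = 176.
Step 3: rho = 1 - 6*176 / (11*(11^2 - 1)) = 1 - 1056/1320 = 0.200000.
Step 4: Under H0, t = rho * sqrt((n-2)/(1-rho^2)) = 0.6124 ~ t(9).
Step 5: Two-sided p-value from the t-distribution with 9 df = 0.555445.
Step 6: alpha = 0.1. fail to reject H0.

rho = 0.2000, p = 0.555445, fail to reject H0 at alpha = 0.1.


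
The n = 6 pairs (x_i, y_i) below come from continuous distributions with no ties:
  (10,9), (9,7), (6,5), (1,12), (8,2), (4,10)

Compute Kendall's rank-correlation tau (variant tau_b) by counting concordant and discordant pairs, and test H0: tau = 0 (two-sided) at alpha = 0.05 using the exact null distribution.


Step 1: Enumerate the 15 unordered pairs (i,j) with i<j and classify each by sign(x_j-x_i) * sign(y_j-y_i).
  (1,2):dx=-1,dy=-2->C; (1,3):dx=-4,dy=-4->C; (1,4):dx=-9,dy=+3->D; (1,5):dx=-2,dy=-7->C
  (1,6):dx=-6,dy=+1->D; (2,3):dx=-3,dy=-2->C; (2,4):dx=-8,dy=+5->D; (2,5):dx=-1,dy=-5->C
  (2,6):dx=-5,dy=+3->D; (3,4):dx=-5,dy=+7->D; (3,5):dx=+2,dy=-3->D; (3,6):dx=-2,dy=+5->D
  (4,5):dx=+7,dy=-10->D; (4,6):dx=+3,dy=-2->D; (5,6):dx=-4,dy=+8->D
Step 2: C = 5, D = 10, total pairs = 15.
Step 3: tau = (C - D)/(n(n-1)/2) = (5 - 10)/15 = -0.333333.
Step 4: Exact two-sided p-value (enumerate n! = 720 permutations of y under H0): p = 0.469444.
Step 5: alpha = 0.05. fail to reject H0.

tau_b = -0.3333 (C=5, D=10), p = 0.469444, fail to reject H0.


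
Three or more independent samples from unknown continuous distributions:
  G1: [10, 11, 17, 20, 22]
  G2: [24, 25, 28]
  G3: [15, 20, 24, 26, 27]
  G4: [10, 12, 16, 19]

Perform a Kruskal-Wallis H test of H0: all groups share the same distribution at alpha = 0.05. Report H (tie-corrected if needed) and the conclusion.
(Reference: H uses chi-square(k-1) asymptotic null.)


Step 1: Combine all N = 17 observations and assign midranks.
sorted (value, group, rank): (10,G1,1.5), (10,G4,1.5), (11,G1,3), (12,G4,4), (15,G3,5), (16,G4,6), (17,G1,7), (19,G4,8), (20,G1,9.5), (20,G3,9.5), (22,G1,11), (24,G2,12.5), (24,G3,12.5), (25,G2,14), (26,G3,15), (27,G3,16), (28,G2,17)
Step 2: Sum ranks within each group.
R_1 = 32 (n_1 = 5)
R_2 = 43.5 (n_2 = 3)
R_3 = 58 (n_3 = 5)
R_4 = 19.5 (n_4 = 4)
Step 3: H = 12/(N(N+1)) * sum(R_i^2/n_i) - 3(N+1)
     = 12/(17*18) * (32^2/5 + 43.5^2/3 + 58^2/5 + 19.5^2/4) - 3*18
     = 0.039216 * 1603.41 - 54
     = 8.878922.
Step 4: Ties present; correction factor C = 1 - 18/(17^3 - 17) = 0.996324. Corrected H = 8.878922 / 0.996324 = 8.911685.
Step 5: Under H0, H ~ chi^2(3); p-value = 0.030488.
Step 6: alpha = 0.05. reject H0.

H = 8.9117, df = 3, p = 0.030488, reject H0.


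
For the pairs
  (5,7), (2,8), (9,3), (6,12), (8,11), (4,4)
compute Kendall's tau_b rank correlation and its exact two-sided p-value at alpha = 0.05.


Step 1: Enumerate the 15 unordered pairs (i,j) with i<j and classify each by sign(x_j-x_i) * sign(y_j-y_i).
  (1,2):dx=-3,dy=+1->D; (1,3):dx=+4,dy=-4->D; (1,4):dx=+1,dy=+5->C; (1,5):dx=+3,dy=+4->C
  (1,6):dx=-1,dy=-3->C; (2,3):dx=+7,dy=-5->D; (2,4):dx=+4,dy=+4->C; (2,5):dx=+6,dy=+3->C
  (2,6):dx=+2,dy=-4->D; (3,4):dx=-3,dy=+9->D; (3,5):dx=-1,dy=+8->D; (3,6):dx=-5,dy=+1->D
  (4,5):dx=+2,dy=-1->D; (4,6):dx=-2,dy=-8->C; (5,6):dx=-4,dy=-7->C
Step 2: C = 7, D = 8, total pairs = 15.
Step 3: tau = (C - D)/(n(n-1)/2) = (7 - 8)/15 = -0.066667.
Step 4: Exact two-sided p-value (enumerate n! = 720 permutations of y under H0): p = 1.000000.
Step 5: alpha = 0.05. fail to reject H0.

tau_b = -0.0667 (C=7, D=8), p = 1.000000, fail to reject H0.


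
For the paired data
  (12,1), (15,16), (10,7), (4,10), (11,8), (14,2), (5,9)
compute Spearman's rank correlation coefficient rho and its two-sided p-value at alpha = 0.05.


Step 1: Rank x and y separately (midranks; no ties here).
rank(x): 12->5, 15->7, 10->3, 4->1, 11->4, 14->6, 5->2
rank(y): 1->1, 16->7, 7->3, 10->6, 8->4, 2->2, 9->5
Step 2: d_i = R_x(i) - R_y(i); compute d_i^2.
  (5-1)^2=16, (7-7)^2=0, (3-3)^2=0, (1-6)^2=25, (4-4)^2=0, (6-2)^2=16, (2-5)^2=9
sum(d^2) = 66.
Step 3: rho = 1 - 6*66 / (7*(7^2 - 1)) = 1 - 396/336 = -0.178571.
Step 4: Under H0, t = rho * sqrt((n-2)/(1-rho^2)) = -0.4058 ~ t(5).
Step 5: Two-sided p-value from the t-distribution with 5 df = 0.701658.
Step 6: alpha = 0.05. fail to reject H0.

rho = -0.1786, p = 0.701658, fail to reject H0 at alpha = 0.05.


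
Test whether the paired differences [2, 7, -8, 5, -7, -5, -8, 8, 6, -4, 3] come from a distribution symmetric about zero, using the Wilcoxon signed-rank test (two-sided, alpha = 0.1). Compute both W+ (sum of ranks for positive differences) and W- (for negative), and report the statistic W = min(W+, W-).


Step 1: Drop any zero differences (none here) and take |d_i|.
|d| = [2, 7, 8, 5, 7, 5, 8, 8, 6, 4, 3]
Step 2: Midrank |d_i| (ties get averaged ranks).
ranks: |2|->1, |7|->7.5, |8|->10, |5|->4.5, |7|->7.5, |5|->4.5, |8|->10, |8|->10, |6|->6, |4|->3, |3|->2
Step 3: Attach original signs; sum ranks with positive sign and with negative sign.
W+ = 1 + 7.5 + 4.5 + 10 + 6 + 2 = 31
W- = 10 + 7.5 + 4.5 + 10 + 3 = 35
(Check: W+ + W- = 66 should equal n(n+1)/2 = 66.)
Step 4: Test statistic W = min(W+, W-) = 31.
Step 5: Ties in |d|, so use the tie-corrected normal approximation.
        E[W] = n(n+1)/4 = 11*12/4 = 33.
        Tie groups: |d|=5 (t=2), |d|=7 (t=2), |d|=8 (t=3); sum(t^3 - t) = 36.
        Var[W] = n(n+1)(2n+1)/24 - sum(t^3-t)/48 = 3036/24 - 36/48 = 125.75.
        z = (W - E[W]) / sqrt(Var[W]) = (31 - 33) / 11.2138 = -0.1784.
        Two-sided p = 2*Phi(z) = 0.858447.
Step 6: alpha = 0.1. fail to reject H0.

W+ = 31, W- = 35, W = min = 31, p = 0.858447, fail to reject H0.


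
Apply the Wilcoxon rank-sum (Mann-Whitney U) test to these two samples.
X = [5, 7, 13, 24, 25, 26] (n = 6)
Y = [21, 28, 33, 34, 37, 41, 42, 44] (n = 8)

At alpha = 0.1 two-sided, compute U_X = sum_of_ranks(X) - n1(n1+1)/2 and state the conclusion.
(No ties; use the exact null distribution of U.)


Step 1: Combine and sort all 14 observations; assign midranks.
sorted (value, group): (5,X), (7,X), (13,X), (21,Y), (24,X), (25,X), (26,X), (28,Y), (33,Y), (34,Y), (37,Y), (41,Y), (42,Y), (44,Y)
ranks: 5->1, 7->2, 13->3, 21->4, 24->5, 25->6, 26->7, 28->8, 33->9, 34->10, 37->11, 41->12, 42->13, 44->14
Step 2: Rank sum for X: R1 = 1 + 2 + 3 + 5 + 6 + 7 = 24.
Step 3: U_X = R1 - n1(n1+1)/2 = 24 - 6*7/2 = 24 - 21 = 3.
       U_Y = n1*n2 - U_X = 48 - 3 = 45.
Step 4: No ties, so the exact null distribution of U (based on enumerating the C(14,6) = 3003 equally likely rank assignments) gives the two-sided p-value.
Step 5: p-value = 0.004662; compare to alpha = 0.1. reject H0.

U_X = 3, p = 0.004662, reject H0 at alpha = 0.1.


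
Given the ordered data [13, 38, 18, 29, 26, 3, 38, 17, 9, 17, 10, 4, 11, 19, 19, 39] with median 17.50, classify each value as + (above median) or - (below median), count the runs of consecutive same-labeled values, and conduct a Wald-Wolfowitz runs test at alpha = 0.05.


Step 1: Compute median = 17.50; label A = above, B = below.
Labels in order: BAAAABABBBBBBAAA  (n_A = 8, n_B = 8)
Step 2: Count runs R = 6.
Step 3: Under H0 (random ordering), E[R] = 2*n_A*n_B/(n_A+n_B) + 1 = 2*8*8/16 + 1 = 9.0000.
        Var[R] = 2*n_A*n_B*(2*n_A*n_B - n_A - n_B) / ((n_A+n_B)^2 * (n_A+n_B-1)) = 14336/3840 = 3.7333.
        SD[R] = 1.9322.
Step 4: Continuity-corrected z = (R + 0.5 - E[R]) / SD[R] = (6 + 0.5 - 9.0000) / 1.9322 = -1.2939.
Step 5: Two-sided p-value via normal approximation = 2*(1 - Phi(|z|)) = 0.195709.
Step 6: alpha = 0.05. fail to reject H0.

R = 6, z = -1.2939, p = 0.195709, fail to reject H0.


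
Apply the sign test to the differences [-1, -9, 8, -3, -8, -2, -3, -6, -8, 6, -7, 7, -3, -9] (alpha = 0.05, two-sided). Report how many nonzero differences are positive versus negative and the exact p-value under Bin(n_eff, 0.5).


Step 1: Discard zero differences. Original n = 14; n_eff = number of nonzero differences = 14.
Nonzero differences (with sign): -1, -9, +8, -3, -8, -2, -3, -6, -8, +6, -7, +7, -3, -9
Step 2: Count signs: positive = 3, negative = 11.
Step 3: Under H0: P(positive) = 0.5, so the number of positives S ~ Bin(14, 0.5).
Step 4: Two-sided exact p-value = sum of Bin(14,0.5) probabilities at or below the observed probability = 0.057373.
Step 5: alpha = 0.05. fail to reject H0.

n_eff = 14, pos = 3, neg = 11, p = 0.057373, fail to reject H0.


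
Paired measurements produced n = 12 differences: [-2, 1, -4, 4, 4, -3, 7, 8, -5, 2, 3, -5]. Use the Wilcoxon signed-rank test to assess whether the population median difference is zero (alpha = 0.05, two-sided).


Step 1: Drop any zero differences (none here) and take |d_i|.
|d| = [2, 1, 4, 4, 4, 3, 7, 8, 5, 2, 3, 5]
Step 2: Midrank |d_i| (ties get averaged ranks).
ranks: |2|->2.5, |1|->1, |4|->7, |4|->7, |4|->7, |3|->4.5, |7|->11, |8|->12, |5|->9.5, |2|->2.5, |3|->4.5, |5|->9.5
Step 3: Attach original signs; sum ranks with positive sign and with negative sign.
W+ = 1 + 7 + 7 + 11 + 12 + 2.5 + 4.5 = 45
W- = 2.5 + 7 + 4.5 + 9.5 + 9.5 = 33
(Check: W+ + W- = 78 should equal n(n+1)/2 = 78.)
Step 4: Test statistic W = min(W+, W-) = 33.
Step 5: Ties in |d|, so use the tie-corrected normal approximation.
        E[W] = n(n+1)/4 = 12*13/4 = 39.
        Tie groups: |d|=2 (t=2), |d|=3 (t=2), |d|=4 (t=3), |d|=5 (t=2); sum(t^3 - t) = 42.
        Var[W] = n(n+1)(2n+1)/24 - sum(t^3-t)/48 = 3900/24 - 42/48 = 161.625.
        z = (W - E[W]) / sqrt(Var[W]) = (33 - 39) / 12.7132 = -0.4720.
        Two-sided p = 2*Phi(z) = 0.636962.
Step 6: alpha = 0.05. fail to reject H0.

W+ = 45, W- = 33, W = min = 33, p = 0.636962, fail to reject H0.


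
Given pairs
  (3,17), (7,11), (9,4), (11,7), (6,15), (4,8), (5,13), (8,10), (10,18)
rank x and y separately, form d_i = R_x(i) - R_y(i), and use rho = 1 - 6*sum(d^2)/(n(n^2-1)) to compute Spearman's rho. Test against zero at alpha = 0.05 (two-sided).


Step 1: Rank x and y separately (midranks; no ties here).
rank(x): 3->1, 7->5, 9->7, 11->9, 6->4, 4->2, 5->3, 8->6, 10->8
rank(y): 17->8, 11->5, 4->1, 7->2, 15->7, 8->3, 13->6, 10->4, 18->9
Step 2: d_i = R_x(i) - R_y(i); compute d_i^2.
  (1-8)^2=49, (5-5)^2=0, (7-1)^2=36, (9-2)^2=49, (4-7)^2=9, (2-3)^2=1, (3-6)^2=9, (6-4)^2=4, (8-9)^2=1
sum(d^2) = 158.
Step 3: rho = 1 - 6*158 / (9*(9^2 - 1)) = 1 - 948/720 = -0.316667.
Step 4: Under H0, t = rho * sqrt((n-2)/(1-rho^2)) = -0.8833 ~ t(7).
Step 5: Two-sided p-value from the t-distribution with 7 df = 0.406397.
Step 6: alpha = 0.05. fail to reject H0.

rho = -0.3167, p = 0.406397, fail to reject H0 at alpha = 0.05.


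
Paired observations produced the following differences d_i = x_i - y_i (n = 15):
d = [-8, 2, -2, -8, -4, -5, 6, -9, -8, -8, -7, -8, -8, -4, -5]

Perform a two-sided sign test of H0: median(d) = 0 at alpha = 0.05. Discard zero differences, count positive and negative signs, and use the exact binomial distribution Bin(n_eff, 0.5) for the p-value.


Step 1: Discard zero differences. Original n = 15; n_eff = number of nonzero differences = 15.
Nonzero differences (with sign): -8, +2, -2, -8, -4, -5, +6, -9, -8, -8, -7, -8, -8, -4, -5
Step 2: Count signs: positive = 2, negative = 13.
Step 3: Under H0: P(positive) = 0.5, so the number of positives S ~ Bin(15, 0.5).
Step 4: Two-sided exact p-value = sum of Bin(15,0.5) probabilities at or below the observed probability = 0.007385.
Step 5: alpha = 0.05. reject H0.

n_eff = 15, pos = 2, neg = 13, p = 0.007385, reject H0.


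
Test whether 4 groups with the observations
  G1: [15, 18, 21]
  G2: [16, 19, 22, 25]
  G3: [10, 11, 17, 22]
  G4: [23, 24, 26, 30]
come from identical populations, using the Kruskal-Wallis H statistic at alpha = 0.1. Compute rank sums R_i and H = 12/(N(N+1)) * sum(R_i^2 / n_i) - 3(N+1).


Step 1: Combine all N = 15 observations and assign midranks.
sorted (value, group, rank): (10,G3,1), (11,G3,2), (15,G1,3), (16,G2,4), (17,G3,5), (18,G1,6), (19,G2,7), (21,G1,8), (22,G2,9.5), (22,G3,9.5), (23,G4,11), (24,G4,12), (25,G2,13), (26,G4,14), (30,G4,15)
Step 2: Sum ranks within each group.
R_1 = 17 (n_1 = 3)
R_2 = 33.5 (n_2 = 4)
R_3 = 17.5 (n_3 = 4)
R_4 = 52 (n_4 = 4)
Step 3: H = 12/(N(N+1)) * sum(R_i^2/n_i) - 3(N+1)
     = 12/(15*16) * (17^2/3 + 33.5^2/4 + 17.5^2/4 + 52^2/4) - 3*16
     = 0.050000 * 1129.46 - 48
     = 8.472917.
Step 4: Ties present; correction factor C = 1 - 6/(15^3 - 15) = 0.998214. Corrected H = 8.472917 / 0.998214 = 8.488074.
Step 5: Under H0, H ~ chi^2(3); p-value = 0.036931.
Step 6: alpha = 0.1. reject H0.

H = 8.4881, df = 3, p = 0.036931, reject H0.


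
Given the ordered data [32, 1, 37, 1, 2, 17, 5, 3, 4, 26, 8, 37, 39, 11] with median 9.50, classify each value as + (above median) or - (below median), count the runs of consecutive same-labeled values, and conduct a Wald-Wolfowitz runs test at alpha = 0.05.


Step 1: Compute median = 9.50; label A = above, B = below.
Labels in order: ABABBABBBABAAA  (n_A = 7, n_B = 7)
Step 2: Count runs R = 9.
Step 3: Under H0 (random ordering), E[R] = 2*n_A*n_B/(n_A+n_B) + 1 = 2*7*7/14 + 1 = 8.0000.
        Var[R] = 2*n_A*n_B*(2*n_A*n_B - n_A - n_B) / ((n_A+n_B)^2 * (n_A+n_B-1)) = 8232/2548 = 3.2308.
        SD[R] = 1.7974.
Step 4: Continuity-corrected z = (R - 0.5 - E[R]) / SD[R] = (9 - 0.5 - 8.0000) / 1.7974 = 0.2782.
Step 5: Two-sided p-value via normal approximation = 2*(1 - Phi(|z|)) = 0.780879.
Step 6: alpha = 0.05. fail to reject H0.

R = 9, z = 0.2782, p = 0.780879, fail to reject H0.


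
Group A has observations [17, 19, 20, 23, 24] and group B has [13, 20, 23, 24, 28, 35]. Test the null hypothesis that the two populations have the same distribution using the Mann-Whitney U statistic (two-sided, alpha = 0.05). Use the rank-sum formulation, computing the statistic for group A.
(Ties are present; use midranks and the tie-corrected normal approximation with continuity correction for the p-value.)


Step 1: Combine and sort all 11 observations; assign midranks.
sorted (value, group): (13,Y), (17,X), (19,X), (20,X), (20,Y), (23,X), (23,Y), (24,X), (24,Y), (28,Y), (35,Y)
ranks: 13->1, 17->2, 19->3, 20->4.5, 20->4.5, 23->6.5, 23->6.5, 24->8.5, 24->8.5, 28->10, 35->11
Step 2: Rank sum for X: R1 = 2 + 3 + 4.5 + 6.5 + 8.5 = 24.5.
Step 3: U_X = R1 - n1(n1+1)/2 = 24.5 - 5*6/2 = 24.5 - 15 = 9.5.
       U_Y = n1*n2 - U_X = 30 - 9.5 = 20.5.
Step 4: Ties are present, so use the tie-corrected normal approximation (with continuity correction) for the p-value.
Step 5: p-value = 0.358012; compare to alpha = 0.05. fail to reject H0.

U_X = 9.5, p = 0.358012, fail to reject H0 at alpha = 0.05.


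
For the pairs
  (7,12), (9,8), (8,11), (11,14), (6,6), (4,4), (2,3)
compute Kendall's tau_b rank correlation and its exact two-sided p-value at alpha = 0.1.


Step 1: Enumerate the 21 unordered pairs (i,j) with i<j and classify each by sign(x_j-x_i) * sign(y_j-y_i).
  (1,2):dx=+2,dy=-4->D; (1,3):dx=+1,dy=-1->D; (1,4):dx=+4,dy=+2->C; (1,5):dx=-1,dy=-6->C
  (1,6):dx=-3,dy=-8->C; (1,7):dx=-5,dy=-9->C; (2,3):dx=-1,dy=+3->D; (2,4):dx=+2,dy=+6->C
  (2,5):dx=-3,dy=-2->C; (2,6):dx=-5,dy=-4->C; (2,7):dx=-7,dy=-5->C; (3,4):dx=+3,dy=+3->C
  (3,5):dx=-2,dy=-5->C; (3,6):dx=-4,dy=-7->C; (3,7):dx=-6,dy=-8->C; (4,5):dx=-5,dy=-8->C
  (4,6):dx=-7,dy=-10->C; (4,7):dx=-9,dy=-11->C; (5,6):dx=-2,dy=-2->C; (5,7):dx=-4,dy=-3->C
  (6,7):dx=-2,dy=-1->C
Step 2: C = 18, D = 3, total pairs = 21.
Step 3: tau = (C - D)/(n(n-1)/2) = (18 - 3)/21 = 0.714286.
Step 4: Exact two-sided p-value (enumerate n! = 5040 permutations of y under H0): p = 0.030159.
Step 5: alpha = 0.1. reject H0.

tau_b = 0.7143 (C=18, D=3), p = 0.030159, reject H0.


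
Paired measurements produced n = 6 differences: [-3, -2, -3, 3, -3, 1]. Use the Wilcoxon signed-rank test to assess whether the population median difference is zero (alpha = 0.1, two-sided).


Step 1: Drop any zero differences (none here) and take |d_i|.
|d| = [3, 2, 3, 3, 3, 1]
Step 2: Midrank |d_i| (ties get averaged ranks).
ranks: |3|->4.5, |2|->2, |3|->4.5, |3|->4.5, |3|->4.5, |1|->1
Step 3: Attach original signs; sum ranks with positive sign and with negative sign.
W+ = 4.5 + 1 = 5.5
W- = 4.5 + 2 + 4.5 + 4.5 = 15.5
(Check: W+ + W- = 21 should equal n(n+1)/2 = 21.)
Step 4: Test statistic W = min(W+, W-) = 5.5.
Step 5: Ties in |d|, so use the tie-corrected normal approximation.
        E[W] = n(n+1)/4 = 6*7/4 = 10.5.
        Tie groups: |d|=3 (t=4); sum(t^3 - t) = 60.
        Var[W] = n(n+1)(2n+1)/24 - sum(t^3-t)/48 = 546/24 - 60/48 = 21.5.
        z = (W - E[W]) / sqrt(Var[W]) = (5.5 - 10.5) / 4.6368 = -1.0783.
        Two-sided p = 2*Phi(z) = 0.280888.
Step 6: alpha = 0.1. fail to reject H0.

W+ = 5.5, W- = 15.5, W = min = 5.5, p = 0.280888, fail to reject H0.


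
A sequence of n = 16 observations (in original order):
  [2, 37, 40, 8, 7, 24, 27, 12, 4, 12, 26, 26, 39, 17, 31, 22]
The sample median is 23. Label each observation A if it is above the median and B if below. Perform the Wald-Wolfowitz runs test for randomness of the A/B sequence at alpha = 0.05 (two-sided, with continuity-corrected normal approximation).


Step 1: Compute median = 23; label A = above, B = below.
Labels in order: BAABBAABBBAAABAB  (n_A = 8, n_B = 8)
Step 2: Count runs R = 9.
Step 3: Under H0 (random ordering), E[R] = 2*n_A*n_B/(n_A+n_B) + 1 = 2*8*8/16 + 1 = 9.0000.
        Var[R] = 2*n_A*n_B*(2*n_A*n_B - n_A - n_B) / ((n_A+n_B)^2 * (n_A+n_B-1)) = 14336/3840 = 3.7333.
        SD[R] = 1.9322.
Step 4: R = E[R], so z = 0 with no continuity correction.
Step 5: Two-sided p-value via normal approximation = 2*(1 - Phi(|z|)) = 1.000000.
Step 6: alpha = 0.05. fail to reject H0.

R = 9, z = 0.0000, p = 1.000000, fail to reject H0.


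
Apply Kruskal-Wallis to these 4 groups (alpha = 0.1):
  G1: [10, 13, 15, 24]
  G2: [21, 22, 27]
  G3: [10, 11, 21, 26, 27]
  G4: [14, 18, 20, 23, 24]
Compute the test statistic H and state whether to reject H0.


Step 1: Combine all N = 17 observations and assign midranks.
sorted (value, group, rank): (10,G1,1.5), (10,G3,1.5), (11,G3,3), (13,G1,4), (14,G4,5), (15,G1,6), (18,G4,7), (20,G4,8), (21,G2,9.5), (21,G3,9.5), (22,G2,11), (23,G4,12), (24,G1,13.5), (24,G4,13.5), (26,G3,15), (27,G2,16.5), (27,G3,16.5)
Step 2: Sum ranks within each group.
R_1 = 25 (n_1 = 4)
R_2 = 37 (n_2 = 3)
R_3 = 45.5 (n_3 = 5)
R_4 = 45.5 (n_4 = 5)
Step 3: H = 12/(N(N+1)) * sum(R_i^2/n_i) - 3(N+1)
     = 12/(17*18) * (25^2/4 + 37^2/3 + 45.5^2/5 + 45.5^2/5) - 3*18
     = 0.039216 * 1440.68 - 54
     = 2.497386.
Step 4: Ties present; correction factor C = 1 - 24/(17^3 - 17) = 0.995098. Corrected H = 2.497386 / 0.995098 = 2.509688.
Step 5: Under H0, H ~ chi^2(3); p-value = 0.473543.
Step 6: alpha = 0.1. fail to reject H0.

H = 2.5097, df = 3, p = 0.473543, fail to reject H0.


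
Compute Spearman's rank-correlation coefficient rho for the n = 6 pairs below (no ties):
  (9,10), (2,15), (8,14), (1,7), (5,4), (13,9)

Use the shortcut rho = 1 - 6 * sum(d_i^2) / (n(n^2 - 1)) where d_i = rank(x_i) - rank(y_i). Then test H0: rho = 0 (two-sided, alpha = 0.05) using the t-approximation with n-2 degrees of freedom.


Step 1: Rank x and y separately (midranks; no ties here).
rank(x): 9->5, 2->2, 8->4, 1->1, 5->3, 13->6
rank(y): 10->4, 15->6, 14->5, 7->2, 4->1, 9->3
Step 2: d_i = R_x(i) - R_y(i); compute d_i^2.
  (5-4)^2=1, (2-6)^2=16, (4-5)^2=1, (1-2)^2=1, (3-1)^2=4, (6-3)^2=9
sum(d^2) = 32.
Step 3: rho = 1 - 6*32 / (6*(6^2 - 1)) = 1 - 192/210 = 0.085714.
Step 4: Under H0, t = rho * sqrt((n-2)/(1-rho^2)) = 0.1721 ~ t(4).
Step 5: Two-sided p-value from the t-distribution with 4 df = 0.871743.
Step 6: alpha = 0.05. fail to reject H0.

rho = 0.0857, p = 0.871743, fail to reject H0 at alpha = 0.05.


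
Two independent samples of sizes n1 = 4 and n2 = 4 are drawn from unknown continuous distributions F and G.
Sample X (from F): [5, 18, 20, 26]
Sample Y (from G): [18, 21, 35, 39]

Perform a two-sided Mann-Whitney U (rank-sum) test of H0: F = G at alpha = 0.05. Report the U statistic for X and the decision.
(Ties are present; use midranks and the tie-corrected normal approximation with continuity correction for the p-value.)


Step 1: Combine and sort all 8 observations; assign midranks.
sorted (value, group): (5,X), (18,X), (18,Y), (20,X), (21,Y), (26,X), (35,Y), (39,Y)
ranks: 5->1, 18->2.5, 18->2.5, 20->4, 21->5, 26->6, 35->7, 39->8
Step 2: Rank sum for X: R1 = 1 + 2.5 + 4 + 6 = 13.5.
Step 3: U_X = R1 - n1(n1+1)/2 = 13.5 - 4*5/2 = 13.5 - 10 = 3.5.
       U_Y = n1*n2 - U_X = 16 - 3.5 = 12.5.
Step 4: Ties are present, so use the tie-corrected normal approximation (with continuity correction) for the p-value.
Step 5: p-value = 0.245383; compare to alpha = 0.05. fail to reject H0.

U_X = 3.5, p = 0.245383, fail to reject H0 at alpha = 0.05.


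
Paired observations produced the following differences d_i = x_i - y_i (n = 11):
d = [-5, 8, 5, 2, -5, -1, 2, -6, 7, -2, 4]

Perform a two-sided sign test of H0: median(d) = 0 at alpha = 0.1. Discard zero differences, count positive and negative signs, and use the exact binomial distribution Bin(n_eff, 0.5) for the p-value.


Step 1: Discard zero differences. Original n = 11; n_eff = number of nonzero differences = 11.
Nonzero differences (with sign): -5, +8, +5, +2, -5, -1, +2, -6, +7, -2, +4
Step 2: Count signs: positive = 6, negative = 5.
Step 3: Under H0: P(positive) = 0.5, so the number of positives S ~ Bin(11, 0.5).
Step 4: Two-sided exact p-value = sum of Bin(11,0.5) probabilities at or below the observed probability = 1.000000.
Step 5: alpha = 0.1. fail to reject H0.

n_eff = 11, pos = 6, neg = 5, p = 1.000000, fail to reject H0.


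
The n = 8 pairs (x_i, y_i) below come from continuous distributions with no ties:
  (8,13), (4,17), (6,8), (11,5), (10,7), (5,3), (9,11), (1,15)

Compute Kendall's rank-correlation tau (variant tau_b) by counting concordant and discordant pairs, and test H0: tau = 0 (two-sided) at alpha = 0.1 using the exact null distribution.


Step 1: Enumerate the 28 unordered pairs (i,j) with i<j and classify each by sign(x_j-x_i) * sign(y_j-y_i).
  (1,2):dx=-4,dy=+4->D; (1,3):dx=-2,dy=-5->C; (1,4):dx=+3,dy=-8->D; (1,5):dx=+2,dy=-6->D
  (1,6):dx=-3,dy=-10->C; (1,7):dx=+1,dy=-2->D; (1,8):dx=-7,dy=+2->D; (2,3):dx=+2,dy=-9->D
  (2,4):dx=+7,dy=-12->D; (2,5):dx=+6,dy=-10->D; (2,6):dx=+1,dy=-14->D; (2,7):dx=+5,dy=-6->D
  (2,8):dx=-3,dy=-2->C; (3,4):dx=+5,dy=-3->D; (3,5):dx=+4,dy=-1->D; (3,6):dx=-1,dy=-5->C
  (3,7):dx=+3,dy=+3->C; (3,8):dx=-5,dy=+7->D; (4,5):dx=-1,dy=+2->D; (4,6):dx=-6,dy=-2->C
  (4,7):dx=-2,dy=+6->D; (4,8):dx=-10,dy=+10->D; (5,6):dx=-5,dy=-4->C; (5,7):dx=-1,dy=+4->D
  (5,8):dx=-9,dy=+8->D; (6,7):dx=+4,dy=+8->C; (6,8):dx=-4,dy=+12->D; (7,8):dx=-8,dy=+4->D
Step 2: C = 8, D = 20, total pairs = 28.
Step 3: tau = (C - D)/(n(n-1)/2) = (8 - 20)/28 = -0.428571.
Step 4: Exact two-sided p-value (enumerate n! = 40320 permutations of y under H0): p = 0.178869.
Step 5: alpha = 0.1. fail to reject H0.

tau_b = -0.4286 (C=8, D=20), p = 0.178869, fail to reject H0.


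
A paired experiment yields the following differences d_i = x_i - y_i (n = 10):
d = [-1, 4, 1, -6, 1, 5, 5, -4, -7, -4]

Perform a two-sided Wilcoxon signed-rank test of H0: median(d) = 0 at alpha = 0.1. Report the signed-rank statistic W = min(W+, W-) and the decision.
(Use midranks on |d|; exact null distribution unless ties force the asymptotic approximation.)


Step 1: Drop any zero differences (none here) and take |d_i|.
|d| = [1, 4, 1, 6, 1, 5, 5, 4, 7, 4]
Step 2: Midrank |d_i| (ties get averaged ranks).
ranks: |1|->2, |4|->5, |1|->2, |6|->9, |1|->2, |5|->7.5, |5|->7.5, |4|->5, |7|->10, |4|->5
Step 3: Attach original signs; sum ranks with positive sign and with negative sign.
W+ = 5 + 2 + 2 + 7.5 + 7.5 = 24
W- = 2 + 9 + 5 + 10 + 5 = 31
(Check: W+ + W- = 55 should equal n(n+1)/2 = 55.)
Step 4: Test statistic W = min(W+, W-) = 24.
Step 5: Ties in |d|, so use the tie-corrected normal approximation.
        E[W] = n(n+1)/4 = 10*11/4 = 27.5.
        Tie groups: |d|=1 (t=3), |d|=4 (t=3), |d|=5 (t=2); sum(t^3 - t) = 54.
        Var[W] = n(n+1)(2n+1)/24 - sum(t^3-t)/48 = 2310/24 - 54/48 = 95.125.
        z = (W - E[W]) / sqrt(Var[W]) = (24 - 27.5) / 9.7532 = -0.3589.
        Two-sided p = 2*Phi(z) = 0.719703.
Step 6: alpha = 0.1. fail to reject H0.

W+ = 24, W- = 31, W = min = 24, p = 0.719703, fail to reject H0.


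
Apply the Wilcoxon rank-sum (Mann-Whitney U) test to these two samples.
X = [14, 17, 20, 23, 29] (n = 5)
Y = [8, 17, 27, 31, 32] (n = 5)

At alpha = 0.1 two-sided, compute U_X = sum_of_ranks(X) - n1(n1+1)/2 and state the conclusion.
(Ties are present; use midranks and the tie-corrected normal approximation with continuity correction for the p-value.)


Step 1: Combine and sort all 10 observations; assign midranks.
sorted (value, group): (8,Y), (14,X), (17,X), (17,Y), (20,X), (23,X), (27,Y), (29,X), (31,Y), (32,Y)
ranks: 8->1, 14->2, 17->3.5, 17->3.5, 20->5, 23->6, 27->7, 29->8, 31->9, 32->10
Step 2: Rank sum for X: R1 = 2 + 3.5 + 5 + 6 + 8 = 24.5.
Step 3: U_X = R1 - n1(n1+1)/2 = 24.5 - 5*6/2 = 24.5 - 15 = 9.5.
       U_Y = n1*n2 - U_X = 25 - 9.5 = 15.5.
Step 4: Ties are present, so use the tie-corrected normal approximation (with continuity correction) for the p-value.
Step 5: p-value = 0.600402; compare to alpha = 0.1. fail to reject H0.

U_X = 9.5, p = 0.600402, fail to reject H0 at alpha = 0.1.


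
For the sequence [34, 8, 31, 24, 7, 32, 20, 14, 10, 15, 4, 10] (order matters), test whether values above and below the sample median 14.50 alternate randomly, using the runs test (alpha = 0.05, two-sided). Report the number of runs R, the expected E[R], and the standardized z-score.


Step 1: Compute median = 14.50; label A = above, B = below.
Labels in order: ABAABAABBABB  (n_A = 6, n_B = 6)
Step 2: Count runs R = 8.
Step 3: Under H0 (random ordering), E[R] = 2*n_A*n_B/(n_A+n_B) + 1 = 2*6*6/12 + 1 = 7.0000.
        Var[R] = 2*n_A*n_B*(2*n_A*n_B - n_A - n_B) / ((n_A+n_B)^2 * (n_A+n_B-1)) = 4320/1584 = 2.7273.
        SD[R] = 1.6514.
Step 4: Continuity-corrected z = (R - 0.5 - E[R]) / SD[R] = (8 - 0.5 - 7.0000) / 1.6514 = 0.3028.
Step 5: Two-sided p-value via normal approximation = 2*(1 - Phi(|z|)) = 0.762069.
Step 6: alpha = 0.05. fail to reject H0.

R = 8, z = 0.3028, p = 0.762069, fail to reject H0.


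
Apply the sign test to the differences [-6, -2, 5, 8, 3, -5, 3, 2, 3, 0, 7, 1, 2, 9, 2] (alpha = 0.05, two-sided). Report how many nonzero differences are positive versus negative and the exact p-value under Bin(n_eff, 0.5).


Step 1: Discard zero differences. Original n = 15; n_eff = number of nonzero differences = 14.
Nonzero differences (with sign): -6, -2, +5, +8, +3, -5, +3, +2, +3, +7, +1, +2, +9, +2
Step 2: Count signs: positive = 11, negative = 3.
Step 3: Under H0: P(positive) = 0.5, so the number of positives S ~ Bin(14, 0.5).
Step 4: Two-sided exact p-value = sum of Bin(14,0.5) probabilities at or below the observed probability = 0.057373.
Step 5: alpha = 0.05. fail to reject H0.

n_eff = 14, pos = 11, neg = 3, p = 0.057373, fail to reject H0.


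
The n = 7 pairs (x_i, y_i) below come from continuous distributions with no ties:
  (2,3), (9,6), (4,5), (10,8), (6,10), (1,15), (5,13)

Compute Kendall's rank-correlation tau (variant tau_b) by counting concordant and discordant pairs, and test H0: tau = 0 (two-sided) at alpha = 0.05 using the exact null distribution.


Step 1: Enumerate the 21 unordered pairs (i,j) with i<j and classify each by sign(x_j-x_i) * sign(y_j-y_i).
  (1,2):dx=+7,dy=+3->C; (1,3):dx=+2,dy=+2->C; (1,4):dx=+8,dy=+5->C; (1,5):dx=+4,dy=+7->C
  (1,6):dx=-1,dy=+12->D; (1,7):dx=+3,dy=+10->C; (2,3):dx=-5,dy=-1->C; (2,4):dx=+1,dy=+2->C
  (2,5):dx=-3,dy=+4->D; (2,6):dx=-8,dy=+9->D; (2,7):dx=-4,dy=+7->D; (3,4):dx=+6,dy=+3->C
  (3,5):dx=+2,dy=+5->C; (3,6):dx=-3,dy=+10->D; (3,7):dx=+1,dy=+8->C; (4,5):dx=-4,dy=+2->D
  (4,6):dx=-9,dy=+7->D; (4,7):dx=-5,dy=+5->D; (5,6):dx=-5,dy=+5->D; (5,7):dx=-1,dy=+3->D
  (6,7):dx=+4,dy=-2->D
Step 2: C = 10, D = 11, total pairs = 21.
Step 3: tau = (C - D)/(n(n-1)/2) = (10 - 11)/21 = -0.047619.
Step 4: Exact two-sided p-value (enumerate n! = 5040 permutations of y under H0): p = 1.000000.
Step 5: alpha = 0.05. fail to reject H0.

tau_b = -0.0476 (C=10, D=11), p = 1.000000, fail to reject H0.


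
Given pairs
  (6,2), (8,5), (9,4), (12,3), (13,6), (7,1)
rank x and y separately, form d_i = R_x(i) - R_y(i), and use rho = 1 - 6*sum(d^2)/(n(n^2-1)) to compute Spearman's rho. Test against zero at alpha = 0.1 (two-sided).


Step 1: Rank x and y separately (midranks; no ties here).
rank(x): 6->1, 8->3, 9->4, 12->5, 13->6, 7->2
rank(y): 2->2, 5->5, 4->4, 3->3, 6->6, 1->1
Step 2: d_i = R_x(i) - R_y(i); compute d_i^2.
  (1-2)^2=1, (3-5)^2=4, (4-4)^2=0, (5-3)^2=4, (6-6)^2=0, (2-1)^2=1
sum(d^2) = 10.
Step 3: rho = 1 - 6*10 / (6*(6^2 - 1)) = 1 - 60/210 = 0.714286.
Step 4: Under H0, t = rho * sqrt((n-2)/(1-rho^2)) = 2.0412 ~ t(4).
Step 5: Two-sided p-value from the t-distribution with 4 df = 0.110787.
Step 6: alpha = 0.1. fail to reject H0.

rho = 0.7143, p = 0.110787, fail to reject H0 at alpha = 0.1.


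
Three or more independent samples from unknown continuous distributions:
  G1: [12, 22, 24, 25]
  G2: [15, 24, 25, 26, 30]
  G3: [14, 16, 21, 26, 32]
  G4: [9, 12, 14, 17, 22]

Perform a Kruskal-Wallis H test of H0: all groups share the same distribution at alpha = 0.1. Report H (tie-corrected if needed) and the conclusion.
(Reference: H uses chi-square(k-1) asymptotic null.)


Step 1: Combine all N = 19 observations and assign midranks.
sorted (value, group, rank): (9,G4,1), (12,G1,2.5), (12,G4,2.5), (14,G3,4.5), (14,G4,4.5), (15,G2,6), (16,G3,7), (17,G4,8), (21,G3,9), (22,G1,10.5), (22,G4,10.5), (24,G1,12.5), (24,G2,12.5), (25,G1,14.5), (25,G2,14.5), (26,G2,16.5), (26,G3,16.5), (30,G2,18), (32,G3,19)
Step 2: Sum ranks within each group.
R_1 = 40 (n_1 = 4)
R_2 = 67.5 (n_2 = 5)
R_3 = 56 (n_3 = 5)
R_4 = 26.5 (n_4 = 5)
Step 3: H = 12/(N(N+1)) * sum(R_i^2/n_i) - 3(N+1)
     = 12/(19*20) * (40^2/4 + 67.5^2/5 + 56^2/5 + 26.5^2/5) - 3*20
     = 0.031579 * 2078.9 - 60
     = 5.649474.
Step 4: Ties present; correction factor C = 1 - 36/(19^3 - 19) = 0.994737. Corrected H = 5.649474 / 0.994737 = 5.679365.
Step 5: Under H0, H ~ chi^2(3); p-value = 0.128296.
Step 6: alpha = 0.1. fail to reject H0.

H = 5.6794, df = 3, p = 0.128296, fail to reject H0.
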